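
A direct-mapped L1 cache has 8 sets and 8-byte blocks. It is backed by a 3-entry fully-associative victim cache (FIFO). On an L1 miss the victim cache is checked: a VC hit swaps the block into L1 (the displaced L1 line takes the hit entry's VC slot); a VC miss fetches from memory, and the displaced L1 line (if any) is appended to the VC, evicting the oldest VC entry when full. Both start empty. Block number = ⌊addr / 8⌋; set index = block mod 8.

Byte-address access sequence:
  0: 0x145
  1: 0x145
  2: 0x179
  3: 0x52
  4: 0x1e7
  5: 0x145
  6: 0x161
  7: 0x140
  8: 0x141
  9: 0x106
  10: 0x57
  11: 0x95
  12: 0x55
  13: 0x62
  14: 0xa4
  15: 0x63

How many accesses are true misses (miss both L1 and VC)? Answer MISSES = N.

MISSES = 9

0: 0x145 (blk 40, set 0) → MISS  vc=[]
1: 0x145 (blk 40, set 0) → L1-HIT  vc=[]
2: 0x179 (blk 47, set 7) → MISS  vc=[]
3: 0x52 (blk 10, set 2) → MISS  vc=[]
4: 0x1e7 (blk 60, set 4) → MISS  vc=[]
5: 0x145 (blk 40, set 0) → L1-HIT  vc=[]
6: 0x161 (blk 44, set 4) → MISS  vc=[60]
7: 0x140 (blk 40, set 0) → L1-HIT  vc=[60]
8: 0x141 (blk 40, set 0) → L1-HIT  vc=[60]
9: 0x106 (blk 32, set 0) → MISS  vc=[60, 40]
10: 0x57 (blk 10, set 2) → L1-HIT  vc=[60, 40]
11: 0x95 (blk 18, set 2) → MISS  vc=[60, 40, 10]
12: 0x55 (blk 10, set 2) → VC-HIT  vc=[60, 40, 18]
13: 0x62 (blk 12, set 4) → MISS  vc=[40, 18, 44]
14: 0xa4 (blk 20, set 4) → MISS  vc=[18, 44, 12]
15: 0x63 (blk 12, set 4) → VC-HIT  vc=[18, 44, 20]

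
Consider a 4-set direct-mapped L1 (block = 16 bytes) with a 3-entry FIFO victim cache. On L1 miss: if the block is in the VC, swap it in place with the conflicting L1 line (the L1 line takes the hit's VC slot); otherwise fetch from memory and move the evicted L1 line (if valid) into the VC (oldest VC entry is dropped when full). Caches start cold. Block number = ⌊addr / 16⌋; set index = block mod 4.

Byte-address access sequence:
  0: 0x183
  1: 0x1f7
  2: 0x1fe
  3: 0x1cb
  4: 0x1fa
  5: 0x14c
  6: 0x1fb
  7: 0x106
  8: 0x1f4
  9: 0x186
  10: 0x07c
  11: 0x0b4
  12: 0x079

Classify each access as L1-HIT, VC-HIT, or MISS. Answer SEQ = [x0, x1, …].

SEQ = [MISS, MISS, L1-HIT, MISS, L1-HIT, MISS, L1-HIT, MISS, L1-HIT, VC-HIT, MISS, MISS, VC-HIT]

#0 0x183→b24/s0 MISS; vc=[]
#1 0x1f7→b31/s3 MISS; vc=[]
#2 0x1fe→b31/s3 L1-HIT; vc=[]
#3 0x1cb→b28/s0 MISS; vc=[24]
#4 0x1fa→b31/s3 L1-HIT; vc=[24]
#5 0x14c→b20/s0 MISS; vc=[24,28]
#6 0x1fb→b31/s3 L1-HIT; vc=[24,28]
#7 0x106→b16/s0 MISS; vc=[24,28,20]
#8 0x1f4→b31/s3 L1-HIT; vc=[24,28,20]
#9 0x186→b24/s0 VC-HIT; vc=[16,28,20]
#10 0x7c→b7/s3 MISS; vc=[28,20,31]
#11 0xb4→b11/s3 MISS; vc=[20,31,7]
#12 0x79→b7/s3 VC-HIT; vc=[20,31,11]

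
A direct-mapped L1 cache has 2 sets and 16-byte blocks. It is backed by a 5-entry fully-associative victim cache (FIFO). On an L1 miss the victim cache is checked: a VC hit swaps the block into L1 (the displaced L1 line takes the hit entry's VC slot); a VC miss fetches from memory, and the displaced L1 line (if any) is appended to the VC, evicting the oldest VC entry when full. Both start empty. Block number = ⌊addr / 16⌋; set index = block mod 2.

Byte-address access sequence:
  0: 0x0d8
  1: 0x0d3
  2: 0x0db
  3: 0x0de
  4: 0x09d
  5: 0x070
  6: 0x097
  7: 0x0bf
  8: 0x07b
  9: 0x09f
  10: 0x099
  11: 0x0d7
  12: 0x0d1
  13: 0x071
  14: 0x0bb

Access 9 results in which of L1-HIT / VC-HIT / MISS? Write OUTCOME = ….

OUTCOME = VC-HIT

#0 0xd8→b13/s1 MISS; vc=[]
#1 0xd3→b13/s1 L1-HIT; vc=[]
#2 0xdb→b13/s1 L1-HIT; vc=[]
#3 0xde→b13/s1 L1-HIT; vc=[]
#4 0x9d→b9/s1 MISS; vc=[13]
#5 0x70→b7/s1 MISS; vc=[13,9]
#6 0x97→b9/s1 VC-HIT; vc=[13,7]
#7 0xbf→b11/s1 MISS; vc=[13,7,9]
#8 0x7b→b7/s1 VC-HIT; vc=[13,11,9]
#9 0x9f→b9/s1 VC-HIT; vc=[13,11,7]
#10 0x99→b9/s1 L1-HIT; vc=[13,11,7]
#11 0xd7→b13/s1 VC-HIT; vc=[9,11,7]
#12 0xd1→b13/s1 L1-HIT; vc=[9,11,7]
#13 0x71→b7/s1 VC-HIT; vc=[9,11,13]
#14 0xbb→b11/s1 VC-HIT; vc=[9,7,13]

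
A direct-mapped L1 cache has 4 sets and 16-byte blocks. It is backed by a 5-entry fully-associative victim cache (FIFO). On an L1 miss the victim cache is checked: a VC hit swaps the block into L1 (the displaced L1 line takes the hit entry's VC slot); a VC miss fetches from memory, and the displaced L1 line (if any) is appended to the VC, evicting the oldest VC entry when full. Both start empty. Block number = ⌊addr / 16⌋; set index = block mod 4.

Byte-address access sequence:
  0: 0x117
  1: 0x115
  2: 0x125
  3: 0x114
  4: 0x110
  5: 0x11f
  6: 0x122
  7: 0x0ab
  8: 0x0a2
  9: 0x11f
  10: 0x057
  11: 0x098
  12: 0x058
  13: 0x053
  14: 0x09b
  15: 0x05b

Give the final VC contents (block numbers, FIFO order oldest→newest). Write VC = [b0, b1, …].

VC = [18, 17, 9]

0: 0x117 (blk 17, set 1) → MISS  vc=[]
1: 0x115 (blk 17, set 1) → L1-HIT  vc=[]
2: 0x125 (blk 18, set 2) → MISS  vc=[]
3: 0x114 (blk 17, set 1) → L1-HIT  vc=[]
4: 0x110 (blk 17, set 1) → L1-HIT  vc=[]
5: 0x11f (blk 17, set 1) → L1-HIT  vc=[]
6: 0x122 (blk 18, set 2) → L1-HIT  vc=[]
7: 0xab (blk 10, set 2) → MISS  vc=[18]
8: 0xa2 (blk 10, set 2) → L1-HIT  vc=[18]
9: 0x11f (blk 17, set 1) → L1-HIT  vc=[18]
10: 0x57 (blk 5, set 1) → MISS  vc=[18, 17]
11: 0x98 (blk 9, set 1) → MISS  vc=[18, 17, 5]
12: 0x58 (blk 5, set 1) → VC-HIT  vc=[18, 17, 9]
13: 0x53 (blk 5, set 1) → L1-HIT  vc=[18, 17, 9]
14: 0x9b (blk 9, set 1) → VC-HIT  vc=[18, 17, 5]
15: 0x5b (blk 5, set 1) → VC-HIT  vc=[18, 17, 9]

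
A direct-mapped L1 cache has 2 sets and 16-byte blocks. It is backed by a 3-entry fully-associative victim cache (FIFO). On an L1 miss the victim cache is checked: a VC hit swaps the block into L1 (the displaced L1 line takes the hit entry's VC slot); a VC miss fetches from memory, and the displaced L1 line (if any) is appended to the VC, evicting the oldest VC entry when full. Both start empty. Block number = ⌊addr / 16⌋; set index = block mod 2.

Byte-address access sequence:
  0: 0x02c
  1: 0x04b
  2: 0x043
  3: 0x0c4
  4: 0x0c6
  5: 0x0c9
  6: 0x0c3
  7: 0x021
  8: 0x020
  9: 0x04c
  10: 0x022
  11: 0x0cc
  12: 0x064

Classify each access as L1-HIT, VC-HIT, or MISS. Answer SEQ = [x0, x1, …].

#0 0x2c→b2/s0 MISS; vc=[]
#1 0x4b→b4/s0 MISS; vc=[2]
#2 0x43→b4/s0 L1-HIT; vc=[2]
#3 0xc4→b12/s0 MISS; vc=[2,4]
#4 0xc6→b12/s0 L1-HIT; vc=[2,4]
#5 0xc9→b12/s0 L1-HIT; vc=[2,4]
#6 0xc3→b12/s0 L1-HIT; vc=[2,4]
#7 0x21→b2/s0 VC-HIT; vc=[12,4]
#8 0x20→b2/s0 L1-HIT; vc=[12,4]
#9 0x4c→b4/s0 VC-HIT; vc=[12,2]
#10 0x22→b2/s0 VC-HIT; vc=[12,4]
#11 0xcc→b12/s0 VC-HIT; vc=[2,4]
#12 0x64→b6/s0 MISS; vc=[2,4,12]

SEQ = [MISS, MISS, L1-HIT, MISS, L1-HIT, L1-HIT, L1-HIT, VC-HIT, L1-HIT, VC-HIT, VC-HIT, VC-HIT, MISS]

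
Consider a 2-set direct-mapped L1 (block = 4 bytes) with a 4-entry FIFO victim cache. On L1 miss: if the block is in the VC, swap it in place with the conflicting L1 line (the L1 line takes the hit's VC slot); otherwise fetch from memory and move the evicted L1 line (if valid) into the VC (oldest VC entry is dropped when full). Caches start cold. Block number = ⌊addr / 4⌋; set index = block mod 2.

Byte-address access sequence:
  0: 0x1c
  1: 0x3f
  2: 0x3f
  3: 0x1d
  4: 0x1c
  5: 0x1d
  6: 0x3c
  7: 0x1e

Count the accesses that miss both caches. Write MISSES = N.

MISSES = 2

#0 0x1c→b7/s1 MISS; vc=[]
#1 0x3f→b15/s1 MISS; vc=[7]
#2 0x3f→b15/s1 L1-HIT; vc=[7]
#3 0x1d→b7/s1 VC-HIT; vc=[15]
#4 0x1c→b7/s1 L1-HIT; vc=[15]
#5 0x1d→b7/s1 L1-HIT; vc=[15]
#6 0x3c→b15/s1 VC-HIT; vc=[7]
#7 0x1e→b7/s1 VC-HIT; vc=[15]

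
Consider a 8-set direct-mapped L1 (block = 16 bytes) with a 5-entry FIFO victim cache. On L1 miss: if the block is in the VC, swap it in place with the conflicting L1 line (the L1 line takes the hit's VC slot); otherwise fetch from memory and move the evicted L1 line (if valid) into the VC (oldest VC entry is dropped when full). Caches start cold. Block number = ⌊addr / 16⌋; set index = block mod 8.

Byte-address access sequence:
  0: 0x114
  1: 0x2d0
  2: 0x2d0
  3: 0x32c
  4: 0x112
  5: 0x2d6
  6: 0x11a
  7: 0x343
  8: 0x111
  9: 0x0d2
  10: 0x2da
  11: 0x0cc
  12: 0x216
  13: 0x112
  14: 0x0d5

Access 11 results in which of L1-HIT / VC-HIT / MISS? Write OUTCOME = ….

OUTCOME = MISS

0: 0x114 (blk 17, set 1) → MISS  vc=[]
1: 0x2d0 (blk 45, set 5) → MISS  vc=[]
2: 0x2d0 (blk 45, set 5) → L1-HIT  vc=[]
3: 0x32c (blk 50, set 2) → MISS  vc=[]
4: 0x112 (blk 17, set 1) → L1-HIT  vc=[]
5: 0x2d6 (blk 45, set 5) → L1-HIT  vc=[]
6: 0x11a (blk 17, set 1) → L1-HIT  vc=[]
7: 0x343 (blk 52, set 4) → MISS  vc=[]
8: 0x111 (blk 17, set 1) → L1-HIT  vc=[]
9: 0xd2 (blk 13, set 5) → MISS  vc=[45]
10: 0x2da (blk 45, set 5) → VC-HIT  vc=[13]
11: 0xcc (blk 12, set 4) → MISS  vc=[13, 52]
12: 0x216 (blk 33, set 1) → MISS  vc=[13, 52, 17]
13: 0x112 (blk 17, set 1) → VC-HIT  vc=[13, 52, 33]
14: 0xd5 (blk 13, set 5) → VC-HIT  vc=[45, 52, 33]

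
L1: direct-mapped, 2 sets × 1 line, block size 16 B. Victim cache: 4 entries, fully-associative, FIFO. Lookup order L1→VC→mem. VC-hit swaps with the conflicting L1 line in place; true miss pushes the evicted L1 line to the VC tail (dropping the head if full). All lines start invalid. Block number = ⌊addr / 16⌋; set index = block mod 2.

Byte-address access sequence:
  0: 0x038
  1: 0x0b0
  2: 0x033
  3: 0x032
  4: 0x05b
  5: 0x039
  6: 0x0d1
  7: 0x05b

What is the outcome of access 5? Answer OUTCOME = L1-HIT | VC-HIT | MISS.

OUTCOME = VC-HIT

0: 0x38 (blk 3, set 1) → MISS  vc=[]
1: 0xb0 (blk 11, set 1) → MISS  vc=[3]
2: 0x33 (blk 3, set 1) → VC-HIT  vc=[11]
3: 0x32 (blk 3, set 1) → L1-HIT  vc=[11]
4: 0x5b (blk 5, set 1) → MISS  vc=[11, 3]
5: 0x39 (blk 3, set 1) → VC-HIT  vc=[11, 5]
6: 0xd1 (blk 13, set 1) → MISS  vc=[11, 5, 3]
7: 0x5b (blk 5, set 1) → VC-HIT  vc=[11, 13, 3]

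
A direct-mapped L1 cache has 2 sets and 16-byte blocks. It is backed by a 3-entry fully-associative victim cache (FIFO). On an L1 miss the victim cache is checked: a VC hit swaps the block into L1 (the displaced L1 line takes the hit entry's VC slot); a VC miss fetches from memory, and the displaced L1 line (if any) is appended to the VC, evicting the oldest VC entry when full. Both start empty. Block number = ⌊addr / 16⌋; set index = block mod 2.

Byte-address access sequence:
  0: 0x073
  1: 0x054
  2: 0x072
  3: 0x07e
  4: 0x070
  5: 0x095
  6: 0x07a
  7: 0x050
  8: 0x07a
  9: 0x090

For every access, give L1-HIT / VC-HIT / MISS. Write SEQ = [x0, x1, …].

SEQ = [MISS, MISS, VC-HIT, L1-HIT, L1-HIT, MISS, VC-HIT, VC-HIT, VC-HIT, VC-HIT]

#0 0x73→b7/s1 MISS; vc=[]
#1 0x54→b5/s1 MISS; vc=[7]
#2 0x72→b7/s1 VC-HIT; vc=[5]
#3 0x7e→b7/s1 L1-HIT; vc=[5]
#4 0x70→b7/s1 L1-HIT; vc=[5]
#5 0x95→b9/s1 MISS; vc=[5,7]
#6 0x7a→b7/s1 VC-HIT; vc=[5,9]
#7 0x50→b5/s1 VC-HIT; vc=[7,9]
#8 0x7a→b7/s1 VC-HIT; vc=[5,9]
#9 0x90→b9/s1 VC-HIT; vc=[5,7]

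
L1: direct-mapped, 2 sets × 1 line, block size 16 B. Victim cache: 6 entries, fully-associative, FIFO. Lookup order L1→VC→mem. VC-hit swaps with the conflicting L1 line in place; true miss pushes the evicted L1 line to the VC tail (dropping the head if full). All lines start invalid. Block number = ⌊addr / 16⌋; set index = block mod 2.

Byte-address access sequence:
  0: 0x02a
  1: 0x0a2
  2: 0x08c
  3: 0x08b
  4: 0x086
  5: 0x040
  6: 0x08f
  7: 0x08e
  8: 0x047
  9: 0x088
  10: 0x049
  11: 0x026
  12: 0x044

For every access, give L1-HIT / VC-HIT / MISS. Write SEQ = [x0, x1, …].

SEQ = [MISS, MISS, MISS, L1-HIT, L1-HIT, MISS, VC-HIT, L1-HIT, VC-HIT, VC-HIT, VC-HIT, VC-HIT, VC-HIT]

#0 0x2a→b2/s0 MISS; vc=[]
#1 0xa2→b10/s0 MISS; vc=[2]
#2 0x8c→b8/s0 MISS; vc=[2,10]
#3 0x8b→b8/s0 L1-HIT; vc=[2,10]
#4 0x86→b8/s0 L1-HIT; vc=[2,10]
#5 0x40→b4/s0 MISS; vc=[2,10,8]
#6 0x8f→b8/s0 VC-HIT; vc=[2,10,4]
#7 0x8e→b8/s0 L1-HIT; vc=[2,10,4]
#8 0x47→b4/s0 VC-HIT; vc=[2,10,8]
#9 0x88→b8/s0 VC-HIT; vc=[2,10,4]
#10 0x49→b4/s0 VC-HIT; vc=[2,10,8]
#11 0x26→b2/s0 VC-HIT; vc=[4,10,8]
#12 0x44→b4/s0 VC-HIT; vc=[2,10,8]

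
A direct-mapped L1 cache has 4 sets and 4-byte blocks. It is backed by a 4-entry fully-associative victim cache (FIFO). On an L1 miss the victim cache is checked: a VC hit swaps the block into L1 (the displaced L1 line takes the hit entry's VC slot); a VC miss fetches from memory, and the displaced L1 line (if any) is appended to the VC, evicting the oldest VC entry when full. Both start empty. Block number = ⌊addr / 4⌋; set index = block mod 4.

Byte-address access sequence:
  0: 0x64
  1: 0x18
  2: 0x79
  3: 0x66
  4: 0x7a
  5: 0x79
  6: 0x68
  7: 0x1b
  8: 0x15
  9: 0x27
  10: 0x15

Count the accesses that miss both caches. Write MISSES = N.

MISSES = 6

#0 0x64→b25/s1 MISS; vc=[]
#1 0x18→b6/s2 MISS; vc=[]
#2 0x79→b30/s2 MISS; vc=[6]
#3 0x66→b25/s1 L1-HIT; vc=[6]
#4 0x7a→b30/s2 L1-HIT; vc=[6]
#5 0x79→b30/s2 L1-HIT; vc=[6]
#6 0x68→b26/s2 MISS; vc=[6,30]
#7 0x1b→b6/s2 VC-HIT; vc=[26,30]
#8 0x15→b5/s1 MISS; vc=[26,30,25]
#9 0x27→b9/s1 MISS; vc=[26,30,25,5]
#10 0x15→b5/s1 VC-HIT; vc=[26,30,25,9]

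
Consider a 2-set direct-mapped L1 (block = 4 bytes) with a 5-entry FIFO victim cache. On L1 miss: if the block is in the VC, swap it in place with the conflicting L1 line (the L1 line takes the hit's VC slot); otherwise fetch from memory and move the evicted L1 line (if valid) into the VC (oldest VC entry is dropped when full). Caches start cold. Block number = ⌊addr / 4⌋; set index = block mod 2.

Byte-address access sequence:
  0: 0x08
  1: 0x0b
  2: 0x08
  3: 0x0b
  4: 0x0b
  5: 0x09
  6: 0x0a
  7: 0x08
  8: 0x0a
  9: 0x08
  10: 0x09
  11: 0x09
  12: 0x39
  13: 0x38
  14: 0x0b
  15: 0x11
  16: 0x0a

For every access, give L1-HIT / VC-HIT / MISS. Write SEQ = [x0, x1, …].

SEQ = [MISS, L1-HIT, L1-HIT, L1-HIT, L1-HIT, L1-HIT, L1-HIT, L1-HIT, L1-HIT, L1-HIT, L1-HIT, L1-HIT, MISS, L1-HIT, VC-HIT, MISS, VC-HIT]

0: 0x8 (blk 2, set 0) → MISS  vc=[]
1: 0xb (blk 2, set 0) → L1-HIT  vc=[]
2: 0x8 (blk 2, set 0) → L1-HIT  vc=[]
3: 0xb (blk 2, set 0) → L1-HIT  vc=[]
4: 0xb (blk 2, set 0) → L1-HIT  vc=[]
5: 0x9 (blk 2, set 0) → L1-HIT  vc=[]
6: 0xa (blk 2, set 0) → L1-HIT  vc=[]
7: 0x8 (blk 2, set 0) → L1-HIT  vc=[]
8: 0xa (blk 2, set 0) → L1-HIT  vc=[]
9: 0x8 (blk 2, set 0) → L1-HIT  vc=[]
10: 0x9 (blk 2, set 0) → L1-HIT  vc=[]
11: 0x9 (blk 2, set 0) → L1-HIT  vc=[]
12: 0x39 (blk 14, set 0) → MISS  vc=[2]
13: 0x38 (blk 14, set 0) → L1-HIT  vc=[2]
14: 0xb (blk 2, set 0) → VC-HIT  vc=[14]
15: 0x11 (blk 4, set 0) → MISS  vc=[14, 2]
16: 0xa (blk 2, set 0) → VC-HIT  vc=[14, 4]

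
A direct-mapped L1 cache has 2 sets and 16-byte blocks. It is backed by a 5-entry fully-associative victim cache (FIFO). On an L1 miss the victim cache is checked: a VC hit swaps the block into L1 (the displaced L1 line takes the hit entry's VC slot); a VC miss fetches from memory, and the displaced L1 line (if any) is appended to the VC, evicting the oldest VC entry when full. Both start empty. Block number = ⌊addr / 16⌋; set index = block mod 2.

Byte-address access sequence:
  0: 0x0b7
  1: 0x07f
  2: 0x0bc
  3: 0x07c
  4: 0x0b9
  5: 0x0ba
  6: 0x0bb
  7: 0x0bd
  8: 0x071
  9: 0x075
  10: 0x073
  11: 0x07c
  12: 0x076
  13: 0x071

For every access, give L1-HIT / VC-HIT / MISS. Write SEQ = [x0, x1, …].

0: 0xb7 (blk 11, set 1) → MISS  vc=[]
1: 0x7f (blk 7, set 1) → MISS  vc=[11]
2: 0xbc (blk 11, set 1) → VC-HIT  vc=[7]
3: 0x7c (blk 7, set 1) → VC-HIT  vc=[11]
4: 0xb9 (blk 11, set 1) → VC-HIT  vc=[7]
5: 0xba (blk 11, set 1) → L1-HIT  vc=[7]
6: 0xbb (blk 11, set 1) → L1-HIT  vc=[7]
7: 0xbd (blk 11, set 1) → L1-HIT  vc=[7]
8: 0x71 (blk 7, set 1) → VC-HIT  vc=[11]
9: 0x75 (blk 7, set 1) → L1-HIT  vc=[11]
10: 0x73 (blk 7, set 1) → L1-HIT  vc=[11]
11: 0x7c (blk 7, set 1) → L1-HIT  vc=[11]
12: 0x76 (blk 7, set 1) → L1-HIT  vc=[11]
13: 0x71 (blk 7, set 1) → L1-HIT  vc=[11]

SEQ = [MISS, MISS, VC-HIT, VC-HIT, VC-HIT, L1-HIT, L1-HIT, L1-HIT, VC-HIT, L1-HIT, L1-HIT, L1-HIT, L1-HIT, L1-HIT]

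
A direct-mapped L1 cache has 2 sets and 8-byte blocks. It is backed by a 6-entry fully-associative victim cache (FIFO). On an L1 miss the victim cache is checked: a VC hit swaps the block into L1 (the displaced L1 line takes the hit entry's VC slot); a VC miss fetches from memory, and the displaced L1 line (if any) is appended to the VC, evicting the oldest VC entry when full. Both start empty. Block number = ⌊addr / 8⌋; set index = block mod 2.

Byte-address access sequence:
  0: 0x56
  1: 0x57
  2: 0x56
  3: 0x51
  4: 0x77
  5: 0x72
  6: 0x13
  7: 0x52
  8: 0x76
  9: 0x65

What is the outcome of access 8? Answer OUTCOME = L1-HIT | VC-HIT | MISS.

OUTCOME = VC-HIT

#0 0x56→b10/s0 MISS; vc=[]
#1 0x57→b10/s0 L1-HIT; vc=[]
#2 0x56→b10/s0 L1-HIT; vc=[]
#3 0x51→b10/s0 L1-HIT; vc=[]
#4 0x77→b14/s0 MISS; vc=[10]
#5 0x72→b14/s0 L1-HIT; vc=[10]
#6 0x13→b2/s0 MISS; vc=[10,14]
#7 0x52→b10/s0 VC-HIT; vc=[2,14]
#8 0x76→b14/s0 VC-HIT; vc=[2,10]
#9 0x65→b12/s0 MISS; vc=[2,10,14]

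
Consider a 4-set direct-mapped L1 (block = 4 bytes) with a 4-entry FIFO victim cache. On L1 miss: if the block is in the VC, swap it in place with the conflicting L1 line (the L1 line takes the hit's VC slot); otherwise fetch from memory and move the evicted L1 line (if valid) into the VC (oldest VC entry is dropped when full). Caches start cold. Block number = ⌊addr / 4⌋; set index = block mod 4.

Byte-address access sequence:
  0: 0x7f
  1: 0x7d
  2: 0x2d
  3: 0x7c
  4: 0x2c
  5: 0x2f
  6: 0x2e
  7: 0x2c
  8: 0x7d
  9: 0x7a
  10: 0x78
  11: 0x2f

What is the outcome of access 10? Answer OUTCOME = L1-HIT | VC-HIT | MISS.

OUTCOME = L1-HIT

0: 0x7f (blk 31, set 3) → MISS  vc=[]
1: 0x7d (blk 31, set 3) → L1-HIT  vc=[]
2: 0x2d (blk 11, set 3) → MISS  vc=[31]
3: 0x7c (blk 31, set 3) → VC-HIT  vc=[11]
4: 0x2c (blk 11, set 3) → VC-HIT  vc=[31]
5: 0x2f (blk 11, set 3) → L1-HIT  vc=[31]
6: 0x2e (blk 11, set 3) → L1-HIT  vc=[31]
7: 0x2c (blk 11, set 3) → L1-HIT  vc=[31]
8: 0x7d (blk 31, set 3) → VC-HIT  vc=[11]
9: 0x7a (blk 30, set 2) → MISS  vc=[11]
10: 0x78 (blk 30, set 2) → L1-HIT  vc=[11]
11: 0x2f (blk 11, set 3) → VC-HIT  vc=[31]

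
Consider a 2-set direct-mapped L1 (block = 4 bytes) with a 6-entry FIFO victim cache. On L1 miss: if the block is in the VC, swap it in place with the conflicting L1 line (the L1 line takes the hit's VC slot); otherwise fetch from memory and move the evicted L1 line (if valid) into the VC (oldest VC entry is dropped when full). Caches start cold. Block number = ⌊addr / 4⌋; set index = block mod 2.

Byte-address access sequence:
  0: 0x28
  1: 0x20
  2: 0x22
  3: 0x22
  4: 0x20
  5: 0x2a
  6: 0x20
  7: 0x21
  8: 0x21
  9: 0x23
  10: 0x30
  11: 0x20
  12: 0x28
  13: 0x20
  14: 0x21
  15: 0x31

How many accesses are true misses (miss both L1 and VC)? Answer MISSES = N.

MISSES = 3

  [0] addr=0x28 blk=10 s=0: MISS | VC []
  [1] addr=0x20 blk=8 s=0: MISS | VC [10]
  [2] addr=0x22 blk=8 s=0: L1-HIT | VC [10]
  [3] addr=0x22 blk=8 s=0: L1-HIT | VC [10]
  [4] addr=0x20 blk=8 s=0: L1-HIT | VC [10]
  [5] addr=0x2a blk=10 s=0: VC-HIT | VC [8]
  [6] addr=0x20 blk=8 s=0: VC-HIT | VC [10]
  [7] addr=0x21 blk=8 s=0: L1-HIT | VC [10]
  [8] addr=0x21 blk=8 s=0: L1-HIT | VC [10]
  [9] addr=0x23 blk=8 s=0: L1-HIT | VC [10]
  [10] addr=0x30 blk=12 s=0: MISS | VC [10, 8]
  [11] addr=0x20 blk=8 s=0: VC-HIT | VC [10, 12]
  [12] addr=0x28 blk=10 s=0: VC-HIT | VC [8, 12]
  [13] addr=0x20 blk=8 s=0: VC-HIT | VC [10, 12]
  [14] addr=0x21 blk=8 s=0: L1-HIT | VC [10, 12]
  [15] addr=0x31 blk=12 s=0: VC-HIT | VC [10, 8]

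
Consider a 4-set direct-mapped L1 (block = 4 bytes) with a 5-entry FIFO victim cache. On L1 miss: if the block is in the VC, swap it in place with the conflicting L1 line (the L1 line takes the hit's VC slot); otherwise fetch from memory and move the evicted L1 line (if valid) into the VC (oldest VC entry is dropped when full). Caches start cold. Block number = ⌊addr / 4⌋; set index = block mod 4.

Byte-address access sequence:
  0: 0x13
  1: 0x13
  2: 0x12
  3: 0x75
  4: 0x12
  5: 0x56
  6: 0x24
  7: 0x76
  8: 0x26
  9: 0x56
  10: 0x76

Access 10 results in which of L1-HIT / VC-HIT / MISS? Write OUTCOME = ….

0: 0x13 (blk 4, set 0) → MISS  vc=[]
1: 0x13 (blk 4, set 0) → L1-HIT  vc=[]
2: 0x12 (blk 4, set 0) → L1-HIT  vc=[]
3: 0x75 (blk 29, set 1) → MISS  vc=[]
4: 0x12 (blk 4, set 0) → L1-HIT  vc=[]
5: 0x56 (blk 21, set 1) → MISS  vc=[29]
6: 0x24 (blk 9, set 1) → MISS  vc=[29, 21]
7: 0x76 (blk 29, set 1) → VC-HIT  vc=[9, 21]
8: 0x26 (blk 9, set 1) → VC-HIT  vc=[29, 21]
9: 0x56 (blk 21, set 1) → VC-HIT  vc=[29, 9]
10: 0x76 (blk 29, set 1) → VC-HIT  vc=[21, 9]

OUTCOME = VC-HIT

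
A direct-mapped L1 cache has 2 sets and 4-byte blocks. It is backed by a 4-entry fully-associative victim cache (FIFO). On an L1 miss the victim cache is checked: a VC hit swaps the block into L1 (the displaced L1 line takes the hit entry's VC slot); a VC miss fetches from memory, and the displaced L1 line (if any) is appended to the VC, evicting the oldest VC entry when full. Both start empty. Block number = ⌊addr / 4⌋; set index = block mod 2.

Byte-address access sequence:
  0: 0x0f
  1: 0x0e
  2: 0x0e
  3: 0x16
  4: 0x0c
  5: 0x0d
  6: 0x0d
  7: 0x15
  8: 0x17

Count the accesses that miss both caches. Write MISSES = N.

  [0] addr=0xf blk=3 s=1: MISS | VC []
  [1] addr=0xe blk=3 s=1: L1-HIT | VC []
  [2] addr=0xe blk=3 s=1: L1-HIT | VC []
  [3] addr=0x16 blk=5 s=1: MISS | VC [3]
  [4] addr=0xc blk=3 s=1: VC-HIT | VC [5]
  [5] addr=0xd blk=3 s=1: L1-HIT | VC [5]
  [6] addr=0xd blk=3 s=1: L1-HIT | VC [5]
  [7] addr=0x15 blk=5 s=1: VC-HIT | VC [3]
  [8] addr=0x17 blk=5 s=1: L1-HIT | VC [3]

MISSES = 2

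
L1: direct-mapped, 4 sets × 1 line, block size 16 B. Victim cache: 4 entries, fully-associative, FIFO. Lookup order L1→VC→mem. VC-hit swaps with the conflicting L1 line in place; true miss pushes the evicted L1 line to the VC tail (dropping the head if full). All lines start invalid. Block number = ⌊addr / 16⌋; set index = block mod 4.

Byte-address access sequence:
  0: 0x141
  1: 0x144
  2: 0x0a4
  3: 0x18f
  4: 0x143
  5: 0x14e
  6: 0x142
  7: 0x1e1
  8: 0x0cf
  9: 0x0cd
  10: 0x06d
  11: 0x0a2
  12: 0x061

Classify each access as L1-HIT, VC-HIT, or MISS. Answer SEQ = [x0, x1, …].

  [0] addr=0x141 blk=20 s=0: MISS | VC []
  [1] addr=0x144 blk=20 s=0: L1-HIT | VC []
  [2] addr=0xa4 blk=10 s=2: MISS | VC []
  [3] addr=0x18f blk=24 s=0: MISS | VC [20]
  [4] addr=0x143 blk=20 s=0: VC-HIT | VC [24]
  [5] addr=0x14e blk=20 s=0: L1-HIT | VC [24]
  [6] addr=0x142 blk=20 s=0: L1-HIT | VC [24]
  [7] addr=0x1e1 blk=30 s=2: MISS | VC [24, 10]
  [8] addr=0xcf blk=12 s=0: MISS | VC [24, 10, 20]
  [9] addr=0xcd blk=12 s=0: L1-HIT | VC [24, 10, 20]
  [10] addr=0x6d blk=6 s=2: MISS | VC [24, 10, 20, 30]
  [11] addr=0xa2 blk=10 s=2: VC-HIT | VC [24, 6, 20, 30]
  [12] addr=0x61 blk=6 s=2: VC-HIT | VC [24, 10, 20, 30]

SEQ = [MISS, L1-HIT, MISS, MISS, VC-HIT, L1-HIT, L1-HIT, MISS, MISS, L1-HIT, MISS, VC-HIT, VC-HIT]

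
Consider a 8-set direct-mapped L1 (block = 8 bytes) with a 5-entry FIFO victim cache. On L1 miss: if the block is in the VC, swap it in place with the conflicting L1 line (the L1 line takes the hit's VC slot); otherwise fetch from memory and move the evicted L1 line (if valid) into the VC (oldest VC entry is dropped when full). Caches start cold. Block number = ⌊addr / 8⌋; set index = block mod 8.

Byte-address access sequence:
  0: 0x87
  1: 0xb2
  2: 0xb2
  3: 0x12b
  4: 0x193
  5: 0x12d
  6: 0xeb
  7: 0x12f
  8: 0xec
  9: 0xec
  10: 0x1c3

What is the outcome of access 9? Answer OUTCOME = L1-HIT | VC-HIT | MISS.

OUTCOME = L1-HIT

0: 0x87 (blk 16, set 0) → MISS  vc=[]
1: 0xb2 (blk 22, set 6) → MISS  vc=[]
2: 0xb2 (blk 22, set 6) → L1-HIT  vc=[]
3: 0x12b (blk 37, set 5) → MISS  vc=[]
4: 0x193 (blk 50, set 2) → MISS  vc=[]
5: 0x12d (blk 37, set 5) → L1-HIT  vc=[]
6: 0xeb (blk 29, set 5) → MISS  vc=[37]
7: 0x12f (blk 37, set 5) → VC-HIT  vc=[29]
8: 0xec (blk 29, set 5) → VC-HIT  vc=[37]
9: 0xec (blk 29, set 5) → L1-HIT  vc=[37]
10: 0x1c3 (blk 56, set 0) → MISS  vc=[37, 16]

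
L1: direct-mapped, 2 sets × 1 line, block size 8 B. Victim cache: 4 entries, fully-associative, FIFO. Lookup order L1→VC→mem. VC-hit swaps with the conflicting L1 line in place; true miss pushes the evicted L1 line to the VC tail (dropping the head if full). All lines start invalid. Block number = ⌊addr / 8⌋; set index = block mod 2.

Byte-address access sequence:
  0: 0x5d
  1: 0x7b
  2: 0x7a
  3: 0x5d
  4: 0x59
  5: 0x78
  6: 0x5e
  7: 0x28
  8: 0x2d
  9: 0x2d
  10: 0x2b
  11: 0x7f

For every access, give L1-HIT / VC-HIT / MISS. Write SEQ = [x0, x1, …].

SEQ = [MISS, MISS, L1-HIT, VC-HIT, L1-HIT, VC-HIT, VC-HIT, MISS, L1-HIT, L1-HIT, L1-HIT, VC-HIT]

#0 0x5d→b11/s1 MISS; vc=[]
#1 0x7b→b15/s1 MISS; vc=[11]
#2 0x7a→b15/s1 L1-HIT; vc=[11]
#3 0x5d→b11/s1 VC-HIT; vc=[15]
#4 0x59→b11/s1 L1-HIT; vc=[15]
#5 0x78→b15/s1 VC-HIT; vc=[11]
#6 0x5e→b11/s1 VC-HIT; vc=[15]
#7 0x28→b5/s1 MISS; vc=[15,11]
#8 0x2d→b5/s1 L1-HIT; vc=[15,11]
#9 0x2d→b5/s1 L1-HIT; vc=[15,11]
#10 0x2b→b5/s1 L1-HIT; vc=[15,11]
#11 0x7f→b15/s1 VC-HIT; vc=[5,11]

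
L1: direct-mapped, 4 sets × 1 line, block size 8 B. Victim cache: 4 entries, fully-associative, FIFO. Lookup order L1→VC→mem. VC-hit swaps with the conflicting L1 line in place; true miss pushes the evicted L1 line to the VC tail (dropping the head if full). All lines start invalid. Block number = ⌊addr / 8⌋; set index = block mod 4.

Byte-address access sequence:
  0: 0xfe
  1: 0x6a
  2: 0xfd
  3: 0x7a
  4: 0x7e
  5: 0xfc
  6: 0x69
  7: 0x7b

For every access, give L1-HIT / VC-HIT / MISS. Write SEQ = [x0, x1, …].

SEQ = [MISS, MISS, L1-HIT, MISS, L1-HIT, VC-HIT, L1-HIT, VC-HIT]

  [0] addr=0xfe blk=31 s=3: MISS | VC []
  [1] addr=0x6a blk=13 s=1: MISS | VC []
  [2] addr=0xfd blk=31 s=3: L1-HIT | VC []
  [3] addr=0x7a blk=15 s=3: MISS | VC [31]
  [4] addr=0x7e blk=15 s=3: L1-HIT | VC [31]
  [5] addr=0xfc blk=31 s=3: VC-HIT | VC [15]
  [6] addr=0x69 blk=13 s=1: L1-HIT | VC [15]
  [7] addr=0x7b blk=15 s=3: VC-HIT | VC [31]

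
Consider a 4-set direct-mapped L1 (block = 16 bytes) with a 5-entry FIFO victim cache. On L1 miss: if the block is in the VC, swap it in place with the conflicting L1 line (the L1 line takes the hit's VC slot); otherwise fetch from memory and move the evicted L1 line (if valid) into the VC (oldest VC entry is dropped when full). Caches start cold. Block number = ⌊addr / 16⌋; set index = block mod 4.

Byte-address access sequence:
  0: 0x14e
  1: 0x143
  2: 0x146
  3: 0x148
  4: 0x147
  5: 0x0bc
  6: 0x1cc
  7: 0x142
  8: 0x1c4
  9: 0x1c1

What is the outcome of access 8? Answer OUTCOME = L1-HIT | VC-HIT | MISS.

#0 0x14e→b20/s0 MISS; vc=[]
#1 0x143→b20/s0 L1-HIT; vc=[]
#2 0x146→b20/s0 L1-HIT; vc=[]
#3 0x148→b20/s0 L1-HIT; vc=[]
#4 0x147→b20/s0 L1-HIT; vc=[]
#5 0xbc→b11/s3 MISS; vc=[]
#6 0x1cc→b28/s0 MISS; vc=[20]
#7 0x142→b20/s0 VC-HIT; vc=[28]
#8 0x1c4→b28/s0 VC-HIT; vc=[20]
#9 0x1c1→b28/s0 L1-HIT; vc=[20]

OUTCOME = VC-HIT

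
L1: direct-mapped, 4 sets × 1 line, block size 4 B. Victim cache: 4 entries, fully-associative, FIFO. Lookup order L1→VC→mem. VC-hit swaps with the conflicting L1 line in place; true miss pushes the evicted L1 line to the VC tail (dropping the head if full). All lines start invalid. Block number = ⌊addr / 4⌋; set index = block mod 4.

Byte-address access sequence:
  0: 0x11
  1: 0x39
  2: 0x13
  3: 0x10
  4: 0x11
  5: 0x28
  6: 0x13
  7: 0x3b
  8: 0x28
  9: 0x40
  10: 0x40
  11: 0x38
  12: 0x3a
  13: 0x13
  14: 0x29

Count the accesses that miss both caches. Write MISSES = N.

0: 0x11 (blk 4, set 0) → MISS  vc=[]
1: 0x39 (blk 14, set 2) → MISS  vc=[]
2: 0x13 (blk 4, set 0) → L1-HIT  vc=[]
3: 0x10 (blk 4, set 0) → L1-HIT  vc=[]
4: 0x11 (blk 4, set 0) → L1-HIT  vc=[]
5: 0x28 (blk 10, set 2) → MISS  vc=[14]
6: 0x13 (blk 4, set 0) → L1-HIT  vc=[14]
7: 0x3b (blk 14, set 2) → VC-HIT  vc=[10]
8: 0x28 (blk 10, set 2) → VC-HIT  vc=[14]
9: 0x40 (blk 16, set 0) → MISS  vc=[14, 4]
10: 0x40 (blk 16, set 0) → L1-HIT  vc=[14, 4]
11: 0x38 (blk 14, set 2) → VC-HIT  vc=[10, 4]
12: 0x3a (blk 14, set 2) → L1-HIT  vc=[10, 4]
13: 0x13 (blk 4, set 0) → VC-HIT  vc=[10, 16]
14: 0x29 (blk 10, set 2) → VC-HIT  vc=[14, 16]

MISSES = 4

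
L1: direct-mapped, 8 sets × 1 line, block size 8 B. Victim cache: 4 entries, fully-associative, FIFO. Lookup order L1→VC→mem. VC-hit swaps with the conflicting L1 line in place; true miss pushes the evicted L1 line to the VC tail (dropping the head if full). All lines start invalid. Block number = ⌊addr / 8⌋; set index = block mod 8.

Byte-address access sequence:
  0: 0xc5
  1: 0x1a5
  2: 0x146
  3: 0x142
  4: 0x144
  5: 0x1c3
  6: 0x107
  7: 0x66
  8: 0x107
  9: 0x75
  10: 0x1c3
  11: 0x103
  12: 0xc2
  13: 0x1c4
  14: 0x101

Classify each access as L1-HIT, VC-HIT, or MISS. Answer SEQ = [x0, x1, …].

SEQ = [MISS, MISS, MISS, L1-HIT, L1-HIT, MISS, MISS, MISS, L1-HIT, MISS, VC-HIT, VC-HIT, VC-HIT, VC-HIT, VC-HIT]

0: 0xc5 (blk 24, set 0) → MISS  vc=[]
1: 0x1a5 (blk 52, set 4) → MISS  vc=[]
2: 0x146 (blk 40, set 0) → MISS  vc=[24]
3: 0x142 (blk 40, set 0) → L1-HIT  vc=[24]
4: 0x144 (blk 40, set 0) → L1-HIT  vc=[24]
5: 0x1c3 (blk 56, set 0) → MISS  vc=[24, 40]
6: 0x107 (blk 32, set 0) → MISS  vc=[24, 40, 56]
7: 0x66 (blk 12, set 4) → MISS  vc=[24, 40, 56, 52]
8: 0x107 (blk 32, set 0) → L1-HIT  vc=[24, 40, 56, 52]
9: 0x75 (blk 14, set 6) → MISS  vc=[24, 40, 56, 52]
10: 0x1c3 (blk 56, set 0) → VC-HIT  vc=[24, 40, 32, 52]
11: 0x103 (blk 32, set 0) → VC-HIT  vc=[24, 40, 56, 52]
12: 0xc2 (blk 24, set 0) → VC-HIT  vc=[32, 40, 56, 52]
13: 0x1c4 (blk 56, set 0) → VC-HIT  vc=[32, 40, 24, 52]
14: 0x101 (blk 32, set 0) → VC-HIT  vc=[56, 40, 24, 52]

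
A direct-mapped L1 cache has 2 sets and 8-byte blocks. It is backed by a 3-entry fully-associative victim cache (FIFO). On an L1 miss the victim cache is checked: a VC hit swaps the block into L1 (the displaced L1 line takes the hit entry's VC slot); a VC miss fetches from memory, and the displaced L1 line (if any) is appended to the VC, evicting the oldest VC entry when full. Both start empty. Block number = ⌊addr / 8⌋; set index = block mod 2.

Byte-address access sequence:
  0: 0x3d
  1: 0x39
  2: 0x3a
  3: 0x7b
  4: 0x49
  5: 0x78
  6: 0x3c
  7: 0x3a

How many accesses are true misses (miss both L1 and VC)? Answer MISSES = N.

MISSES = 3

0: 0x3d (blk 7, set 1) → MISS  vc=[]
1: 0x39 (blk 7, set 1) → L1-HIT  vc=[]
2: 0x3a (blk 7, set 1) → L1-HIT  vc=[]
3: 0x7b (blk 15, set 1) → MISS  vc=[7]
4: 0x49 (blk 9, set 1) → MISS  vc=[7, 15]
5: 0x78 (blk 15, set 1) → VC-HIT  vc=[7, 9]
6: 0x3c (blk 7, set 1) → VC-HIT  vc=[15, 9]
7: 0x3a (blk 7, set 1) → L1-HIT  vc=[15, 9]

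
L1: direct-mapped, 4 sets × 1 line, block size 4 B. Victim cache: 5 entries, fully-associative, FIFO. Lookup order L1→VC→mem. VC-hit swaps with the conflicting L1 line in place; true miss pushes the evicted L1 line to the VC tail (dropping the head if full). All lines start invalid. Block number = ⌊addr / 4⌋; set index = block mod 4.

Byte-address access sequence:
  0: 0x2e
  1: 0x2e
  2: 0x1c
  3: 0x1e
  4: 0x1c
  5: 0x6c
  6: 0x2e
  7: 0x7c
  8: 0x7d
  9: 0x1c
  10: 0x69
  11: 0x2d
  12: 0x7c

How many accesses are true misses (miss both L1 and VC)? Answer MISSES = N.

  [0] addr=0x2e blk=11 s=3: MISS | VC []
  [1] addr=0x2e blk=11 s=3: L1-HIT | VC []
  [2] addr=0x1c blk=7 s=3: MISS | VC [11]
  [3] addr=0x1e blk=7 s=3: L1-HIT | VC [11]
  [4] addr=0x1c blk=7 s=3: L1-HIT | VC [11]
  [5] addr=0x6c blk=27 s=3: MISS | VC [11, 7]
  [6] addr=0x2e blk=11 s=3: VC-HIT | VC [27, 7]
  [7] addr=0x7c blk=31 s=3: MISS | VC [27, 7, 11]
  [8] addr=0x7d blk=31 s=3: L1-HIT | VC [27, 7, 11]
  [9] addr=0x1c blk=7 s=3: VC-HIT | VC [27, 31, 11]
  [10] addr=0x69 blk=26 s=2: MISS | VC [27, 31, 11]
  [11] addr=0x2d blk=11 s=3: VC-HIT | VC [27, 31, 7]
  [12] addr=0x7c blk=31 s=3: VC-HIT | VC [27, 11, 7]

MISSES = 5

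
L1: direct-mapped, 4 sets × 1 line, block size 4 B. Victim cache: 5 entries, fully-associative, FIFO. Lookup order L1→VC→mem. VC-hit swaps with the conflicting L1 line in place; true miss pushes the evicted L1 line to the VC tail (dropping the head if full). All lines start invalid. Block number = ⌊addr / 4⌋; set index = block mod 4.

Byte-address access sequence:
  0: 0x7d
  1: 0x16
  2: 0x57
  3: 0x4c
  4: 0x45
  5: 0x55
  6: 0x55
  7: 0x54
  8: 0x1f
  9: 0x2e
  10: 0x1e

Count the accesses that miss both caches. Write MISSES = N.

MISSES = 7

#0 0x7d→b31/s3 MISS; vc=[]
#1 0x16→b5/s1 MISS; vc=[]
#2 0x57→b21/s1 MISS; vc=[5]
#3 0x4c→b19/s3 MISS; vc=[5,31]
#4 0x45→b17/s1 MISS; vc=[5,31,21]
#5 0x55→b21/s1 VC-HIT; vc=[5,31,17]
#6 0x55→b21/s1 L1-HIT; vc=[5,31,17]
#7 0x54→b21/s1 L1-HIT; vc=[5,31,17]
#8 0x1f→b7/s3 MISS; vc=[5,31,17,19]
#9 0x2e→b11/s3 MISS; vc=[5,31,17,19,7]
#10 0x1e→b7/s3 VC-HIT; vc=[5,31,17,19,11]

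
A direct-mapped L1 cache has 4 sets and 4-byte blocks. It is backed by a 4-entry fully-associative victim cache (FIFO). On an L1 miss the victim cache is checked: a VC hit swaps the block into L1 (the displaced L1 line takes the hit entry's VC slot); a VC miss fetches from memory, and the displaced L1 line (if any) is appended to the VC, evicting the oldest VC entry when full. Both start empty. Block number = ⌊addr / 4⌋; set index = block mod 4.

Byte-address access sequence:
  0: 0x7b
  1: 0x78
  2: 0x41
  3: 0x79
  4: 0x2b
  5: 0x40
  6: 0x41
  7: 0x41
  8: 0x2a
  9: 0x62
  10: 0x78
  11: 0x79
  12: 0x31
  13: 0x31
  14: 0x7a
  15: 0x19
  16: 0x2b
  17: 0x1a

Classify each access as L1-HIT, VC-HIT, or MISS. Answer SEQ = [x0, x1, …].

SEQ = [MISS, L1-HIT, MISS, L1-HIT, MISS, L1-HIT, L1-HIT, L1-HIT, L1-HIT, MISS, VC-HIT, L1-HIT, MISS, L1-HIT, L1-HIT, MISS, VC-HIT, VC-HIT]

#0 0x7b→b30/s2 MISS; vc=[]
#1 0x78→b30/s2 L1-HIT; vc=[]
#2 0x41→b16/s0 MISS; vc=[]
#3 0x79→b30/s2 L1-HIT; vc=[]
#4 0x2b→b10/s2 MISS; vc=[30]
#5 0x40→b16/s0 L1-HIT; vc=[30]
#6 0x41→b16/s0 L1-HIT; vc=[30]
#7 0x41→b16/s0 L1-HIT; vc=[30]
#8 0x2a→b10/s2 L1-HIT; vc=[30]
#9 0x62→b24/s0 MISS; vc=[30,16]
#10 0x78→b30/s2 VC-HIT; vc=[10,16]
#11 0x79→b30/s2 L1-HIT; vc=[10,16]
#12 0x31→b12/s0 MISS; vc=[10,16,24]
#13 0x31→b12/s0 L1-HIT; vc=[10,16,24]
#14 0x7a→b30/s2 L1-HIT; vc=[10,16,24]
#15 0x19→b6/s2 MISS; vc=[10,16,24,30]
#16 0x2b→b10/s2 VC-HIT; vc=[6,16,24,30]
#17 0x1a→b6/s2 VC-HIT; vc=[10,16,24,30]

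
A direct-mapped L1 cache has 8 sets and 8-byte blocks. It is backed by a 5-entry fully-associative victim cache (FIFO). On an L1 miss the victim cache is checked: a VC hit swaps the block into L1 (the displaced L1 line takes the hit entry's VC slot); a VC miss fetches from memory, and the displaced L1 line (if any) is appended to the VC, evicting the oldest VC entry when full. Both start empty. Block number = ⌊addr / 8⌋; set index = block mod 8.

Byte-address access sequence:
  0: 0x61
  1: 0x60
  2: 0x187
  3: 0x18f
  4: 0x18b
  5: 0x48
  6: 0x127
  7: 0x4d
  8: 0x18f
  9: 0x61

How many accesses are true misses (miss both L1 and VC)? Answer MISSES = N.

MISSES = 5

0: 0x61 (blk 12, set 4) → MISS  vc=[]
1: 0x60 (blk 12, set 4) → L1-HIT  vc=[]
2: 0x187 (blk 48, set 0) → MISS  vc=[]
3: 0x18f (blk 49, set 1) → MISS  vc=[]
4: 0x18b (blk 49, set 1) → L1-HIT  vc=[]
5: 0x48 (blk 9, set 1) → MISS  vc=[49]
6: 0x127 (blk 36, set 4) → MISS  vc=[49, 12]
7: 0x4d (blk 9, set 1) → L1-HIT  vc=[49, 12]
8: 0x18f (blk 49, set 1) → VC-HIT  vc=[9, 12]
9: 0x61 (blk 12, set 4) → VC-HIT  vc=[9, 36]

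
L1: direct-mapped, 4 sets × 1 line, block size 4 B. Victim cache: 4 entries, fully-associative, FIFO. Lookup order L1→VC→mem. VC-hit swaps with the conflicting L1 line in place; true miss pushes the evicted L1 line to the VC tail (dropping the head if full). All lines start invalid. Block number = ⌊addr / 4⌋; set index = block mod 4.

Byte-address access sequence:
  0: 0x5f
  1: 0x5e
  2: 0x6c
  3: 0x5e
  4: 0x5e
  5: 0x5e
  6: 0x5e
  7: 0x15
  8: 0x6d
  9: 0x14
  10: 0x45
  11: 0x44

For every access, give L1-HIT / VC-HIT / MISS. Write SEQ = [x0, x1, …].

SEQ = [MISS, L1-HIT, MISS, VC-HIT, L1-HIT, L1-HIT, L1-HIT, MISS, VC-HIT, L1-HIT, MISS, L1-HIT]

#0 0x5f→b23/s3 MISS; vc=[]
#1 0x5e→b23/s3 L1-HIT; vc=[]
#2 0x6c→b27/s3 MISS; vc=[23]
#3 0x5e→b23/s3 VC-HIT; vc=[27]
#4 0x5e→b23/s3 L1-HIT; vc=[27]
#5 0x5e→b23/s3 L1-HIT; vc=[27]
#6 0x5e→b23/s3 L1-HIT; vc=[27]
#7 0x15→b5/s1 MISS; vc=[27]
#8 0x6d→b27/s3 VC-HIT; vc=[23]
#9 0x14→b5/s1 L1-HIT; vc=[23]
#10 0x45→b17/s1 MISS; vc=[23,5]
#11 0x44→b17/s1 L1-HIT; vc=[23,5]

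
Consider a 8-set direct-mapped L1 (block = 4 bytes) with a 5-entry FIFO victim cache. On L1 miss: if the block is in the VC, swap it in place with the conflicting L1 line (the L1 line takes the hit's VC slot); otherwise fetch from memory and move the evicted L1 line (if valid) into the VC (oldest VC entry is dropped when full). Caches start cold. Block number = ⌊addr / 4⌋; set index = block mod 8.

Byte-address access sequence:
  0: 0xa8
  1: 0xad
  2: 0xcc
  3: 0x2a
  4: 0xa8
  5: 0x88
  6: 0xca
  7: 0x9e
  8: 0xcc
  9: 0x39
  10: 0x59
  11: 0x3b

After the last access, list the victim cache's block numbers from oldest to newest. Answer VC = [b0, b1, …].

VC = [43, 10, 42, 34, 22]

#0 0xa8→b42/s2 MISS; vc=[]
#1 0xad→b43/s3 MISS; vc=[]
#2 0xcc→b51/s3 MISS; vc=[43]
#3 0x2a→b10/s2 MISS; vc=[43,42]
#4 0xa8→b42/s2 VC-HIT; vc=[43,10]
#5 0x88→b34/s2 MISS; vc=[43,10,42]
#6 0xca→b50/s2 MISS; vc=[43,10,42,34]
#7 0x9e→b39/s7 MISS; vc=[43,10,42,34]
#8 0xcc→b51/s3 L1-HIT; vc=[43,10,42,34]
#9 0x39→b14/s6 MISS; vc=[43,10,42,34]
#10 0x59→b22/s6 MISS; vc=[43,10,42,34,14]
#11 0x3b→b14/s6 VC-HIT; vc=[43,10,42,34,22]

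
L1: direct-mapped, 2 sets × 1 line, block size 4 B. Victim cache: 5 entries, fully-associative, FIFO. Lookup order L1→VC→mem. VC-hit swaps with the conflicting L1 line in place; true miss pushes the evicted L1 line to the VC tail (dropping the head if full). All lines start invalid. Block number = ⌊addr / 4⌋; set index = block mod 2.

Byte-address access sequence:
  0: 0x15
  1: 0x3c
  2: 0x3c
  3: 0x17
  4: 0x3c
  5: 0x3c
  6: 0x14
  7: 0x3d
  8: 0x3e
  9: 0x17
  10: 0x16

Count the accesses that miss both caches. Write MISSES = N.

MISSES = 2

#0 0x15→b5/s1 MISS; vc=[]
#1 0x3c→b15/s1 MISS; vc=[5]
#2 0x3c→b15/s1 L1-HIT; vc=[5]
#3 0x17→b5/s1 VC-HIT; vc=[15]
#4 0x3c→b15/s1 VC-HIT; vc=[5]
#5 0x3c→b15/s1 L1-HIT; vc=[5]
#6 0x14→b5/s1 VC-HIT; vc=[15]
#7 0x3d→b15/s1 VC-HIT; vc=[5]
#8 0x3e→b15/s1 L1-HIT; vc=[5]
#9 0x17→b5/s1 VC-HIT; vc=[15]
#10 0x16→b5/s1 L1-HIT; vc=[15]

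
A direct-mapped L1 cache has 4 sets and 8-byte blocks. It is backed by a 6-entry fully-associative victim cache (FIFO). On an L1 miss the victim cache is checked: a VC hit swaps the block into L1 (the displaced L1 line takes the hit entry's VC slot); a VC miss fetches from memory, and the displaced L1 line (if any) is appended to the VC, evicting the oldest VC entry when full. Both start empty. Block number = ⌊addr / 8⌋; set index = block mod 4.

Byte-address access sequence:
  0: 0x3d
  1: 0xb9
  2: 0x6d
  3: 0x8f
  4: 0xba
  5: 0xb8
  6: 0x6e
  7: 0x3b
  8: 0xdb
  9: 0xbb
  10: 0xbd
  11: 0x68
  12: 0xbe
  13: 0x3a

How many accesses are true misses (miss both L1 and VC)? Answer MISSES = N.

#0 0x3d→b7/s3 MISS; vc=[]
#1 0xb9→b23/s3 MISS; vc=[7]
#2 0x6d→b13/s1 MISS; vc=[7]
#3 0x8f→b17/s1 MISS; vc=[7,13]
#4 0xba→b23/s3 L1-HIT; vc=[7,13]
#5 0xb8→b23/s3 L1-HIT; vc=[7,13]
#6 0x6e→b13/s1 VC-HIT; vc=[7,17]
#7 0x3b→b7/s3 VC-HIT; vc=[23,17]
#8 0xdb→b27/s3 MISS; vc=[23,17,7]
#9 0xbb→b23/s3 VC-HIT; vc=[27,17,7]
#10 0xbd→b23/s3 L1-HIT; vc=[27,17,7]
#11 0x68→b13/s1 L1-HIT; vc=[27,17,7]
#12 0xbe→b23/s3 L1-HIT; vc=[27,17,7]
#13 0x3a→b7/s3 VC-HIT; vc=[27,17,23]

MISSES = 5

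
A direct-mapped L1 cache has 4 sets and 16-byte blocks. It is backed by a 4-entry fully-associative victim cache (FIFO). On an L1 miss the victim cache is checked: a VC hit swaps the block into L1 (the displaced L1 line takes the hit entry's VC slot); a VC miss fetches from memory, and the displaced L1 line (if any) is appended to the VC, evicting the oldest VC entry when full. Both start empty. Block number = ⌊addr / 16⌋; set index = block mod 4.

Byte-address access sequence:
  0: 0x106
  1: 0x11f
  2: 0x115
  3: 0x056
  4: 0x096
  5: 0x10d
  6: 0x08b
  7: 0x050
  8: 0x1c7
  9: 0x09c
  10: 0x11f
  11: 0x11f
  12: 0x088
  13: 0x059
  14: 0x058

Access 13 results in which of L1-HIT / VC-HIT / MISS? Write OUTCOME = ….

0: 0x106 (blk 16, set 0) → MISS  vc=[]
1: 0x11f (blk 17, set 1) → MISS  vc=[]
2: 0x115 (blk 17, set 1) → L1-HIT  vc=[]
3: 0x56 (blk 5, set 1) → MISS  vc=[17]
4: 0x96 (blk 9, set 1) → MISS  vc=[17, 5]
5: 0x10d (blk 16, set 0) → L1-HIT  vc=[17, 5]
6: 0x8b (blk 8, set 0) → MISS  vc=[17, 5, 16]
7: 0x50 (blk 5, set 1) → VC-HIT  vc=[17, 9, 16]
8: 0x1c7 (blk 28, set 0) → MISS  vc=[17, 9, 16, 8]
9: 0x9c (blk 9, set 1) → VC-HIT  vc=[17, 5, 16, 8]
10: 0x11f (blk 17, set 1) → VC-HIT  vc=[9, 5, 16, 8]
11: 0x11f (blk 17, set 1) → L1-HIT  vc=[9, 5, 16, 8]
12: 0x88 (blk 8, set 0) → VC-HIT  vc=[9, 5, 16, 28]
13: 0x59 (blk 5, set 1) → VC-HIT  vc=[9, 17, 16, 28]
14: 0x58 (blk 5, set 1) → L1-HIT  vc=[9, 17, 16, 28]

OUTCOME = VC-HIT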